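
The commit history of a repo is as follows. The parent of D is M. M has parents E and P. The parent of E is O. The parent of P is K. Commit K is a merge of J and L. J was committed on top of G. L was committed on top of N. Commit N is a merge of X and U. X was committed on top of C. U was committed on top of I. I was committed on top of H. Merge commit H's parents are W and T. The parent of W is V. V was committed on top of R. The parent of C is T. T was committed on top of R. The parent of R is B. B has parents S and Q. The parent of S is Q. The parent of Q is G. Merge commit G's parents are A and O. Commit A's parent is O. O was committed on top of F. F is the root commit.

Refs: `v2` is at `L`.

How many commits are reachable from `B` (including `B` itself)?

Walking parent pointers from B: reachable set = {A, B, F, G, O, Q, S}.
That is 7 commits.

7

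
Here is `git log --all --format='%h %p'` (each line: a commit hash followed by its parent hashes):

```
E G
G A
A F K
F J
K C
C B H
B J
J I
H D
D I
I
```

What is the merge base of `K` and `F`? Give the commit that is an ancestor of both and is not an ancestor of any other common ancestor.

J

Ancestors of K: {B, C, D, H, I, J, K}.
Ancestors of F: {F, I, J}.
Common ancestors: {I, J}.
Among these, J is not an ancestor of any other common ancestor — it is the merge base.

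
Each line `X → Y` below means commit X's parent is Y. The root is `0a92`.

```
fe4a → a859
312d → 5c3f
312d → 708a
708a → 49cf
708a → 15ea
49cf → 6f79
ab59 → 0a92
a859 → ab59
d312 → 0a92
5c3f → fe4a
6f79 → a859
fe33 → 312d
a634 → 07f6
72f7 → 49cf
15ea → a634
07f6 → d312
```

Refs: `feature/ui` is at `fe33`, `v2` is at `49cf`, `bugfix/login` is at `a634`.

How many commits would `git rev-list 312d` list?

Walking parent pointers from 312d: reachable set = {07f6, 0a92, 15ea, 312d, 49cf, 5c3f, 6f79, 708a, a634, a859, ab59, d312, fe4a}.
That is 13 commits.

13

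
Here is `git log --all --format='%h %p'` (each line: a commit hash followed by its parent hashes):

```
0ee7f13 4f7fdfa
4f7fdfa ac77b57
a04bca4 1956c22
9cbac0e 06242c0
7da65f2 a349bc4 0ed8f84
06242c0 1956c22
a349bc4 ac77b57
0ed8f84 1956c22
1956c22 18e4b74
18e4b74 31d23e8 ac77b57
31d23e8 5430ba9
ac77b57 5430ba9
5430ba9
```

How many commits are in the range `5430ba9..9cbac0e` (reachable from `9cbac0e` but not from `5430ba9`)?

Reachable from 9cbac0e: {06242c0, 18e4b74, 1956c22, 31d23e8, 5430ba9, 9cbac0e, ac77b57}.
Reachable from 5430ba9: {5430ba9}.
In 9cbac0e's history but not 5430ba9's: {06242c0, 18e4b74, 1956c22, 31d23e8, 9cbac0e, ac77b57} — 6 commits.

6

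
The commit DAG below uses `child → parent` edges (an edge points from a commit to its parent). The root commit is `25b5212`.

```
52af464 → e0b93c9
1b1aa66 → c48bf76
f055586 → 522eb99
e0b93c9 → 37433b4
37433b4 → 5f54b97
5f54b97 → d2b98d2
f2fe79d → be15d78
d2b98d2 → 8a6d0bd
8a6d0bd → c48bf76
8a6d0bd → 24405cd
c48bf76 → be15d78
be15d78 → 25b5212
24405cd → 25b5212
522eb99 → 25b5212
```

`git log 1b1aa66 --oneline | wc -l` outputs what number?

Walking parent pointers from 1b1aa66: reachable set = {1b1aa66, 25b5212, be15d78, c48bf76}.
That is 4 commits.

4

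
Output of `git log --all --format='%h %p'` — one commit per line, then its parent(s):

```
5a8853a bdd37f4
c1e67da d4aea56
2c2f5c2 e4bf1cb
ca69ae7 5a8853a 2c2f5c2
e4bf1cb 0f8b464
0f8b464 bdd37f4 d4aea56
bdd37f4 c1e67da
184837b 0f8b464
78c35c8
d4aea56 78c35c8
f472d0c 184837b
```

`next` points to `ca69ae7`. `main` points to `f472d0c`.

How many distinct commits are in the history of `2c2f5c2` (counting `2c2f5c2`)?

Walking parent pointers from 2c2f5c2: reachable set = {0f8b464, 2c2f5c2, 78c35c8, bdd37f4, c1e67da, d4aea56, e4bf1cb}.
That is 7 commits.

7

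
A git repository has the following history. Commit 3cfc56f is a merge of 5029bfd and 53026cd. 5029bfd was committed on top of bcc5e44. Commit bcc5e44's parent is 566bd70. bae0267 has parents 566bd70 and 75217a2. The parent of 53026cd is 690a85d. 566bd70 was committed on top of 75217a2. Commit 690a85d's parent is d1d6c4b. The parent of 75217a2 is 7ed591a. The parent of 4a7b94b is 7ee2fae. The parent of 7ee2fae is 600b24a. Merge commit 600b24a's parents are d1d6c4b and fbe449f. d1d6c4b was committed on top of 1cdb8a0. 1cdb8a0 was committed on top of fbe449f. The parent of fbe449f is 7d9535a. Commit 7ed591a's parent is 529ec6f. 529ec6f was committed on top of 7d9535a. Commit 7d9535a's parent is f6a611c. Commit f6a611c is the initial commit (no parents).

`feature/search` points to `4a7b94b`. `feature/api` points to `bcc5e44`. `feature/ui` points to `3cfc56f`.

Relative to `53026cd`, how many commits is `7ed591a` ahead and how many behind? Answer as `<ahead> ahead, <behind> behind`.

2 ahead, 5 behind

Reachable from 7ed591a: {529ec6f, 7d9535a, 7ed591a, f6a611c}.
Reachable from 53026cd: {1cdb8a0, 53026cd, 690a85d, 7d9535a, d1d6c4b, f6a611c, fbe449f}.
Only in 7ed591a's history (ahead): {529ec6f, 7ed591a} — 2.
Only in 53026cd's history (behind): {1cdb8a0, 53026cd, 690a85d, d1d6c4b, fbe449f} — 5.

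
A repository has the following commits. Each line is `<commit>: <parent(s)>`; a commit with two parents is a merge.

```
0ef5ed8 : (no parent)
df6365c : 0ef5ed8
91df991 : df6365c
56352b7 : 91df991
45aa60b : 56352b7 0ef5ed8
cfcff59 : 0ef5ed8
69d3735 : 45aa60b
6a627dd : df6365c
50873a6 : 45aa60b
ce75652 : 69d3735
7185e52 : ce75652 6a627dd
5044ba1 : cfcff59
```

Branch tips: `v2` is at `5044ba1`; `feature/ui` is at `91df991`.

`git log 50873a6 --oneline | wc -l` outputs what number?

6

Walking parent pointers from 50873a6: reachable set = {0ef5ed8, 45aa60b, 50873a6, 56352b7, 91df991, df6365c}.
That is 6 commits.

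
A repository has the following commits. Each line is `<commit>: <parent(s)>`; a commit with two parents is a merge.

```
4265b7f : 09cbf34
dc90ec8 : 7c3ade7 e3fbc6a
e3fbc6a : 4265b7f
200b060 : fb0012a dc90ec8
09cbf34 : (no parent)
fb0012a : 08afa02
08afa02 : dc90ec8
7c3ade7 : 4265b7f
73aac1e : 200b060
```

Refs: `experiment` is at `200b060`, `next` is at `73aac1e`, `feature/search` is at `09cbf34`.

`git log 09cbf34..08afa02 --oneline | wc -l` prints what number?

Reachable from 08afa02: {08afa02, 09cbf34, 4265b7f, 7c3ade7, dc90ec8, e3fbc6a}.
Reachable from 09cbf34: {09cbf34}.
In 08afa02's history but not 09cbf34's: {08afa02, 4265b7f, 7c3ade7, dc90ec8, e3fbc6a} — 5 commits.

5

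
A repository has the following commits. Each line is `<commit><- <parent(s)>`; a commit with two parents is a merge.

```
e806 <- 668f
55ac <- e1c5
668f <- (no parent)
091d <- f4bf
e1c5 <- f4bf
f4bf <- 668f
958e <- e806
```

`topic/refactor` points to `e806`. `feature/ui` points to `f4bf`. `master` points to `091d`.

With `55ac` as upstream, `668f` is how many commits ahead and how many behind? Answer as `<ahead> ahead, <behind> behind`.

Reachable from 668f: {668f}.
Reachable from 55ac: {55ac, 668f, e1c5, f4bf}.
Only in 668f's history (ahead): {} — 0.
Only in 55ac's history (behind): {55ac, e1c5, f4bf} — 3.

0 ahead, 3 behind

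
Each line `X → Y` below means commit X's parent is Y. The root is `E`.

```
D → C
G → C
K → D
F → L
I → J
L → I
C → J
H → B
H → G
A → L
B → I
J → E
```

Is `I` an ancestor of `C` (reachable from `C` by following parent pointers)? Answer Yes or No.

Ancestors of C: {C, E, J}.
I is not in that set, so it is not an ancestor of C.

No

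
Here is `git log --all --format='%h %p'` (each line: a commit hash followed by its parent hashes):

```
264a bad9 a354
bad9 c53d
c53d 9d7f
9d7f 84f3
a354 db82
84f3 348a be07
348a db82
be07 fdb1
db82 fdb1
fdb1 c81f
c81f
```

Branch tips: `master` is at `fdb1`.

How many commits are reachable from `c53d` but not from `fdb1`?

6

Reachable from c53d: {348a, 84f3, 9d7f, be07, c53d, c81f, db82, fdb1}.
Reachable from fdb1: {c81f, fdb1}.
In c53d's history but not fdb1's: {348a, 84f3, 9d7f, be07, c53d, db82} — 6 commits.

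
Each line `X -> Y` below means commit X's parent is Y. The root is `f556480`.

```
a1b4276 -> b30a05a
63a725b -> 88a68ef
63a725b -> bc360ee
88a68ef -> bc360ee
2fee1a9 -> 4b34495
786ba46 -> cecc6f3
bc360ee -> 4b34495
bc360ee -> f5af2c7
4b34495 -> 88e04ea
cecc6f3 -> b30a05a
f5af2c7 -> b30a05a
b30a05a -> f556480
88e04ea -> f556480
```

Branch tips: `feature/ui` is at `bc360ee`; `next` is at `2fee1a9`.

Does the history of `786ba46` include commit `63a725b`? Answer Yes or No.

No

Ancestors of 786ba46: {786ba46, b30a05a, cecc6f3, f556480}.
63a725b is not in that set, so it is not an ancestor of 786ba46.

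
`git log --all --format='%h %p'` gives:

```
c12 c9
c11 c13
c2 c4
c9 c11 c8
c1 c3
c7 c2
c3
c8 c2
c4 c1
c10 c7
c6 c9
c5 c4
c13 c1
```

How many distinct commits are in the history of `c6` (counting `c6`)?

Walking parent pointers from c6: reachable set = {c1, c11, c13, c2, c3, c4, c6, c8, c9}.
That is 9 commits.

9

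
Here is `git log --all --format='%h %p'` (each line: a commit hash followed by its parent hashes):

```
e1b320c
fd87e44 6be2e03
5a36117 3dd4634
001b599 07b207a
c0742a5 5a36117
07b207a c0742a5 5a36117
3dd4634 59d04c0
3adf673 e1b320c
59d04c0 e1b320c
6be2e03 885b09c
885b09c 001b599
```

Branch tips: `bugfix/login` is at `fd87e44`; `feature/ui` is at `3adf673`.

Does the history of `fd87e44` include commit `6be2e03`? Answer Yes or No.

Ancestors of fd87e44 (commits reachable by following parents): {001b599, 07b207a, 3dd4634, 59d04c0, 5a36117, 6be2e03, 885b09c, c0742a5, e1b320c, fd87e44}.
6be2e03 is in that set, so it is an ancestor of fd87e44.

Yes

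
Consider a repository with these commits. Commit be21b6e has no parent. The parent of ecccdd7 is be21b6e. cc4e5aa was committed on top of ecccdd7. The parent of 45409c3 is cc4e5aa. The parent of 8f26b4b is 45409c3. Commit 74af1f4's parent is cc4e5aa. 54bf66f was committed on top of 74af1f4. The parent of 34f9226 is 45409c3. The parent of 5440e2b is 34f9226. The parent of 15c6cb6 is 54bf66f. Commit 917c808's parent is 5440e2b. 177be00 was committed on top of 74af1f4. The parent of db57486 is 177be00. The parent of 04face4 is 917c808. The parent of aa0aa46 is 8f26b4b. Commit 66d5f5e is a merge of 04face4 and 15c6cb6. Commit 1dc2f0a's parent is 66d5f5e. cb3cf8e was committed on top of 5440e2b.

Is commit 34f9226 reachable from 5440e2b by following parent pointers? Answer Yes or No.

Yes

Ancestors of 5440e2b (commits reachable by following parents): {34f9226, 45409c3, 5440e2b, be21b6e, cc4e5aa, ecccdd7}.
34f9226 is in that set, so it is an ancestor of 5440e2b.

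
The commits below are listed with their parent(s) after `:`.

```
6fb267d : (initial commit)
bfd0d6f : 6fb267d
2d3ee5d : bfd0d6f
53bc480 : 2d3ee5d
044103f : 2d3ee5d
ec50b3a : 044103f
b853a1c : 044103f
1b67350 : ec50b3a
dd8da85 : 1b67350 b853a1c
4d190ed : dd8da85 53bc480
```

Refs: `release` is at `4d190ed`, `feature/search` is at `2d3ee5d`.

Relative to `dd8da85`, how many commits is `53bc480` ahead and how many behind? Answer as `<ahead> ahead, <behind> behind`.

1 ahead, 5 behind

Reachable from 53bc480: {2d3ee5d, 53bc480, 6fb267d, bfd0d6f}.
Reachable from dd8da85: {044103f, 1b67350, 2d3ee5d, 6fb267d, b853a1c, bfd0d6f, dd8da85, ec50b3a}.
Only in 53bc480's history (ahead): {53bc480} — 1.
Only in dd8da85's history (behind): {044103f, 1b67350, b853a1c, dd8da85, ec50b3a} — 5.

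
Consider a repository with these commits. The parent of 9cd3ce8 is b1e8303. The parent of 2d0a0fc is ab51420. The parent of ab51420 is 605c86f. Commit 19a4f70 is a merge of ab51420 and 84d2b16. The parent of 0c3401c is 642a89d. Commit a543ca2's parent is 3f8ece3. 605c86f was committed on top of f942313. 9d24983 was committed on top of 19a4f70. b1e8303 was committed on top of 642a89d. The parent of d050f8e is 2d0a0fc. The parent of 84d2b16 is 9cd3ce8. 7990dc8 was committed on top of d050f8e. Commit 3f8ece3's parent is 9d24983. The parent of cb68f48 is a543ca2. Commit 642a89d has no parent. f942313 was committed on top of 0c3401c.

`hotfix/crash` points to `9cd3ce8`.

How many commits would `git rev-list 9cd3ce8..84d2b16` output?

1

Reachable from 84d2b16: {642a89d, 84d2b16, 9cd3ce8, b1e8303}.
Reachable from 9cd3ce8: {642a89d, 9cd3ce8, b1e8303}.
In 84d2b16's history but not 9cd3ce8's: {84d2b16} — 1 commit.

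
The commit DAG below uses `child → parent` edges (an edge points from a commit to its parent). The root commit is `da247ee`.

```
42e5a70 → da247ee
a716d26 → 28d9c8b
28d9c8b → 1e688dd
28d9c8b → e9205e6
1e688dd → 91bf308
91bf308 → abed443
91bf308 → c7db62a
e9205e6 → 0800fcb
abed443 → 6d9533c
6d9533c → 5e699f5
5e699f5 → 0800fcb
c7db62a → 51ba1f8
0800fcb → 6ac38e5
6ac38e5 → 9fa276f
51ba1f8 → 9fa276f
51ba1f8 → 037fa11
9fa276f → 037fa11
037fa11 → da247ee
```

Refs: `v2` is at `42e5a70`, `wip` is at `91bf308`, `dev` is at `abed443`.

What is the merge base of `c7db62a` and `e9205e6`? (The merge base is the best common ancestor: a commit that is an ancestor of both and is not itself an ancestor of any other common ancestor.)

Ancestors of c7db62a: {037fa11, 51ba1f8, 9fa276f, c7db62a, da247ee}.
Ancestors of e9205e6: {037fa11, 0800fcb, 6ac38e5, 9fa276f, da247ee, e9205e6}.
Common ancestors: {037fa11, 9fa276f, da247ee}.
Among these, 9fa276f is not an ancestor of any other common ancestor — it is the merge base.

9fa276f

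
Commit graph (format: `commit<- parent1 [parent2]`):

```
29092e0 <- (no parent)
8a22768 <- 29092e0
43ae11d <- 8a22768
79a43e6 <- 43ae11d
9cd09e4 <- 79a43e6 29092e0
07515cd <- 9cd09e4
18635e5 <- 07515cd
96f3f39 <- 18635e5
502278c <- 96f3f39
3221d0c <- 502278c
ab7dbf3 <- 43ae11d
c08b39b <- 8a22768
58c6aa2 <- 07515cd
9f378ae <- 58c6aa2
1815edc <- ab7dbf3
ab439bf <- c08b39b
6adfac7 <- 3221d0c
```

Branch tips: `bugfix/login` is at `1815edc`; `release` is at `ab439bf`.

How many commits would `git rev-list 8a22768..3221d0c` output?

8

Reachable from 3221d0c: {07515cd, 18635e5, 29092e0, 3221d0c, 43ae11d, 502278c, 79a43e6, 8a22768, 96f3f39, 9cd09e4}.
Reachable from 8a22768: {29092e0, 8a22768}.
In 3221d0c's history but not 8a22768's: {07515cd, 18635e5, 3221d0c, 43ae11d, 502278c, 79a43e6, 96f3f39, 9cd09e4} — 8 commits.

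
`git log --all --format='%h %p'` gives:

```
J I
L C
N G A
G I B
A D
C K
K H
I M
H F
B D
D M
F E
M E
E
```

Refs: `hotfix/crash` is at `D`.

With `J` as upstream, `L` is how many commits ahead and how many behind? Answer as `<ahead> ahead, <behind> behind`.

Reachable from L: {C, E, F, H, K, L}.
Reachable from J: {E, I, J, M}.
Only in L's history (ahead): {C, F, H, K, L} — 5.
Only in J's history (behind): {I, J, M} — 3.

5 ahead, 3 behind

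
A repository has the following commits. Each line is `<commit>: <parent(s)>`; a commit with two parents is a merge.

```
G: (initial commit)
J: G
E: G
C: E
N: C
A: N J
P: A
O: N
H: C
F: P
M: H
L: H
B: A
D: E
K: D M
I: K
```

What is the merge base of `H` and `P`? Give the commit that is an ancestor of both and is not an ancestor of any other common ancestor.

C

Ancestors of H: {C, E, G, H}.
Ancestors of P: {A, C, E, G, J, N, P}.
Common ancestors: {C, E, G}.
Among these, C is not an ancestor of any other common ancestor — it is the merge base.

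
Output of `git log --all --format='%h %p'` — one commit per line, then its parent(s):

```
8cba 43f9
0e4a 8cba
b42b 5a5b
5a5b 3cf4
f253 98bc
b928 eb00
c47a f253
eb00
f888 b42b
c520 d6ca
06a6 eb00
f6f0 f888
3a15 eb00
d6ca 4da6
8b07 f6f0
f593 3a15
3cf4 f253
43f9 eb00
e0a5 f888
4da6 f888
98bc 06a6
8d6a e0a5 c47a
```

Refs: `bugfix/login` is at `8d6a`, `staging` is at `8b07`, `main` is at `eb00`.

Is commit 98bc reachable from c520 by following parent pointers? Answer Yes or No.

Ancestors of c520 (commits reachable by following parents): {06a6, 3cf4, 4da6, 5a5b, 98bc, b42b, c520, d6ca, eb00, f253, f888}.
98bc is in that set, so it is an ancestor of c520.

Yes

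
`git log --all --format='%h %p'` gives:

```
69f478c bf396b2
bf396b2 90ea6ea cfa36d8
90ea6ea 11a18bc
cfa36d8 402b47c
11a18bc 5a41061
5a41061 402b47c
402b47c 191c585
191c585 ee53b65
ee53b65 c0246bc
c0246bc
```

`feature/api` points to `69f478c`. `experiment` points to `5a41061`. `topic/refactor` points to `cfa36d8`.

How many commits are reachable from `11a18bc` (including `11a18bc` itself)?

Walking parent pointers from 11a18bc: reachable set = {11a18bc, 191c585, 402b47c, 5a41061, c0246bc, ee53b65}.
That is 6 commits.

6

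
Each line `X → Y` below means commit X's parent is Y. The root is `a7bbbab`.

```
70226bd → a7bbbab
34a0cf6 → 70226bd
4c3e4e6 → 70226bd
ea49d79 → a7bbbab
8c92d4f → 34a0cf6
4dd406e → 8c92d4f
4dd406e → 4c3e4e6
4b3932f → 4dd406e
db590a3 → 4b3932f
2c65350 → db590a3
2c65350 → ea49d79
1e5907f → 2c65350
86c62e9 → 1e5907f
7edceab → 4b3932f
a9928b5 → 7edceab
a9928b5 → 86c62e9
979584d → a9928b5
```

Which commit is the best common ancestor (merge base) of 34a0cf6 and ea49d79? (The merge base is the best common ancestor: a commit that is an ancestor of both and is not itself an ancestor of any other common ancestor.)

a7bbbab

Ancestors of 34a0cf6: {34a0cf6, 70226bd, a7bbbab}.
Ancestors of ea49d79: {a7bbbab, ea49d79}.
Common ancestors: {a7bbbab}.
The only common ancestor is a7bbbab, so it is the merge base.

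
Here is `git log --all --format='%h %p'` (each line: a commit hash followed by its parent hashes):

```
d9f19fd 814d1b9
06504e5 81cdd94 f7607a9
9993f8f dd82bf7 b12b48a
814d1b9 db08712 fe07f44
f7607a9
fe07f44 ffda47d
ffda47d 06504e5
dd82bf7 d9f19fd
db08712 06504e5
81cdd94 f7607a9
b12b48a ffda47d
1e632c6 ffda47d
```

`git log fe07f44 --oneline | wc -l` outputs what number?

5

Walking parent pointers from fe07f44: reachable set = {06504e5, 81cdd94, f7607a9, fe07f44, ffda47d}.
That is 5 commits.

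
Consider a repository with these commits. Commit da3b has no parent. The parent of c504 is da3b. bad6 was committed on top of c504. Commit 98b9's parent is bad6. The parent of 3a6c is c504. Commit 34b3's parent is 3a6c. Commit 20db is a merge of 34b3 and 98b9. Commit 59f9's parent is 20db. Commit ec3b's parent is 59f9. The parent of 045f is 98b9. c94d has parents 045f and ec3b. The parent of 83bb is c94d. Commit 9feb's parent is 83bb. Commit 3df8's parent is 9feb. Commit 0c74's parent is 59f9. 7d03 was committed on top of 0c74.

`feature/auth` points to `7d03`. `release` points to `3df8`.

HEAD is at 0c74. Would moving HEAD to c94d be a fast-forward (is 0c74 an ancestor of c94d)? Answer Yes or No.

No

A fast-forward from 0c74 to c94d is possible iff 0c74 is an ancestor of c94d.
Ancestors of c94d: {045f, 20db, 34b3, 3a6c, 59f9, 98b9, bad6, c504, c94d, da3b, ec3b}.
0c74 is not among them, so fast-forward is not possible.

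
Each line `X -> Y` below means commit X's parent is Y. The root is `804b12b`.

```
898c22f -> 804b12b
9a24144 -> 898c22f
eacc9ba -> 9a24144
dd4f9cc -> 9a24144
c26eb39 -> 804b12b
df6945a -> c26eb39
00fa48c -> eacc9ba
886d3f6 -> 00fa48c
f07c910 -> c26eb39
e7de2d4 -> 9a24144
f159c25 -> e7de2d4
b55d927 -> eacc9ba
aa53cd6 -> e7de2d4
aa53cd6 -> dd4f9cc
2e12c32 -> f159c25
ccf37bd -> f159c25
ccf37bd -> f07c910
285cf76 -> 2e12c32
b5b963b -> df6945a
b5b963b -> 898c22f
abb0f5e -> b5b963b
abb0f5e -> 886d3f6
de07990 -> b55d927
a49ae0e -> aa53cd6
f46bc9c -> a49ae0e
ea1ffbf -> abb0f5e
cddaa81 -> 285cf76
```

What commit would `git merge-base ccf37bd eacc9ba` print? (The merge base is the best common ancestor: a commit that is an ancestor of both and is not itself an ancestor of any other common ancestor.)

Ancestors of ccf37bd: {804b12b, 898c22f, 9a24144, c26eb39, ccf37bd, e7de2d4, f07c910, f159c25}.
Ancestors of eacc9ba: {804b12b, 898c22f, 9a24144, eacc9ba}.
Common ancestors: {804b12b, 898c22f, 9a24144}.
Among these, 9a24144 is not an ancestor of any other common ancestor — it is the merge base.

9a24144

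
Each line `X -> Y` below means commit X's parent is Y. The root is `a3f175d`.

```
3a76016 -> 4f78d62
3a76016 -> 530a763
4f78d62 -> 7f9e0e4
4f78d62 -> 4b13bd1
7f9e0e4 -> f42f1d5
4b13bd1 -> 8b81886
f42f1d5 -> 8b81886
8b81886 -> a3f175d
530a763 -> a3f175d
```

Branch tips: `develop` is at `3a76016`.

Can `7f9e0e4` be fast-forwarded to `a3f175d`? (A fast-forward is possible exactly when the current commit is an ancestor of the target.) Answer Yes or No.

No

A fast-forward from 7f9e0e4 to a3f175d is possible iff 7f9e0e4 is an ancestor of a3f175d.
Ancestors of a3f175d: {a3f175d}.
7f9e0e4 is not among them, so fast-forward is not possible.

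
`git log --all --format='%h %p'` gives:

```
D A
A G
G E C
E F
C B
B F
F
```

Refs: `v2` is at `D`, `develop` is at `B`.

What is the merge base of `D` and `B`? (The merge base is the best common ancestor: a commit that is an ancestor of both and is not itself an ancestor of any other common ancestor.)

Ancestors of D: {A, B, C, D, E, F, G}.
Ancestors of B: {B, F}.
Common ancestors: {B, F}.
Among these, B is not an ancestor of any other common ancestor — it is the merge base.

B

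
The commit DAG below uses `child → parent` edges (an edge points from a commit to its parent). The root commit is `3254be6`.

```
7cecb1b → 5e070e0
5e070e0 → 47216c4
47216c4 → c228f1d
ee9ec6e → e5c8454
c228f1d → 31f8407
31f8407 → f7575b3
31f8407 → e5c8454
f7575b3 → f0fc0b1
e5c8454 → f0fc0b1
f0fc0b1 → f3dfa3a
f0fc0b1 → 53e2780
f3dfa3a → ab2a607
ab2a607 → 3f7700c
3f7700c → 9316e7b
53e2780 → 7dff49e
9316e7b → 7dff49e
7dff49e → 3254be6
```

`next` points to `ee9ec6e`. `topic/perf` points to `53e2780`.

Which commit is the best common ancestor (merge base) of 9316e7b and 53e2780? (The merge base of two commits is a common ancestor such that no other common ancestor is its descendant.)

Ancestors of 9316e7b: {3254be6, 7dff49e, 9316e7b}.
Ancestors of 53e2780: {3254be6, 53e2780, 7dff49e}.
Common ancestors: {3254be6, 7dff49e}.
Among these, 7dff49e is not an ancestor of any other common ancestor — it is the merge base.

7dff49e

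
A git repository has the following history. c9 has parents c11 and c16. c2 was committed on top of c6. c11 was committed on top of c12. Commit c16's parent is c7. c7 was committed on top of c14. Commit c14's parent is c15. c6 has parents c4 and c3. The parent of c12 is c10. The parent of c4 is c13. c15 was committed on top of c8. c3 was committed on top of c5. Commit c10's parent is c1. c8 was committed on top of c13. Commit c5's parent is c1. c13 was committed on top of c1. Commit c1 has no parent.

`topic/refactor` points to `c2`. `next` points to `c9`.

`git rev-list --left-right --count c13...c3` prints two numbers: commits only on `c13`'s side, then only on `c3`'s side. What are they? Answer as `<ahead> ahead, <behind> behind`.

Reachable from c13: {c1, c13}.
Reachable from c3: {c1, c3, c5}.
Only in c13's history (ahead): {c13} — 1.
Only in c3's history (behind): {c3, c5} — 2.

1 ahead, 2 behind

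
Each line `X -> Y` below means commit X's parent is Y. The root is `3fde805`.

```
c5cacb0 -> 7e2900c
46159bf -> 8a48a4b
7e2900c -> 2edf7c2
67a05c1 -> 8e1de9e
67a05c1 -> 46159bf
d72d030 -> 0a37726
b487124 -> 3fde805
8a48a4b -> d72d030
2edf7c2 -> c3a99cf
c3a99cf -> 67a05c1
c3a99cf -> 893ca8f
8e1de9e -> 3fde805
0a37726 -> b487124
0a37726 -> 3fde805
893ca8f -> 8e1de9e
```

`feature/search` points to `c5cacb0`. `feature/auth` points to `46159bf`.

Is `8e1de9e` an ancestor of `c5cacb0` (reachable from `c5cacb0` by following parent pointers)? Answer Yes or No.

Yes

Ancestors of c5cacb0 (commits reachable by following parents): {0a37726, 2edf7c2, 3fde805, 46159bf, 67a05c1, 7e2900c, 893ca8f, 8a48a4b, 8e1de9e, b487124, c3a99cf, c5cacb0, d72d030}.
8e1de9e is in that set, so it is an ancestor of c5cacb0.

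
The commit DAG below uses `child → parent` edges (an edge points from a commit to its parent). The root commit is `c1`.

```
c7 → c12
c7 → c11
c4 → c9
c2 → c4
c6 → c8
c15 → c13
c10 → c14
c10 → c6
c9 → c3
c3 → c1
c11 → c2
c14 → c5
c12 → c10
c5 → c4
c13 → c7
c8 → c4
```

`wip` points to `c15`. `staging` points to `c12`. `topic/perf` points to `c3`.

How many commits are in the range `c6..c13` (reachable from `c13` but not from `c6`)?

8

Reachable from c13: {c1, c10, c11, c12, c13, c14, c2, c3, c4, c5, c6, c7, c8, c9}.
Reachable from c6: {c1, c3, c4, c6, c8, c9}.
In c13's history but not c6's: {c10, c11, c12, c13, c14, c2, c5, c7} — 8 commits.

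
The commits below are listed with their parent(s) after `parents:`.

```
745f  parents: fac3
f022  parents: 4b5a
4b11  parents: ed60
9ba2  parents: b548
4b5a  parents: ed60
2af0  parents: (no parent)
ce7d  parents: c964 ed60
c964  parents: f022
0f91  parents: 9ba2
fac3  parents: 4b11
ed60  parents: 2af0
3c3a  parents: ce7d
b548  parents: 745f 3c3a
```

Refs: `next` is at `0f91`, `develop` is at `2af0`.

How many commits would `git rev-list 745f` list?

Walking parent pointers from 745f: reachable set = {2af0, 4b11, 745f, ed60, fac3}.
That is 5 commits.

5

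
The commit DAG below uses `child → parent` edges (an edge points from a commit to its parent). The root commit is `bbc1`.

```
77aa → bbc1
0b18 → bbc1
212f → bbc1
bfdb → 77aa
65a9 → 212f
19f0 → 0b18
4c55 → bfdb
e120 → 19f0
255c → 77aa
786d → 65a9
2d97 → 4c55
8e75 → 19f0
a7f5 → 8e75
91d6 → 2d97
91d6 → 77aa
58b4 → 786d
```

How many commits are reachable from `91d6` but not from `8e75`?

5

Reachable from 91d6: {2d97, 4c55, 77aa, 91d6, bbc1, bfdb}.
Reachable from 8e75: {0b18, 19f0, 8e75, bbc1}.
In 91d6's history but not 8e75's: {2d97, 4c55, 77aa, 91d6, bfdb} — 5 commits.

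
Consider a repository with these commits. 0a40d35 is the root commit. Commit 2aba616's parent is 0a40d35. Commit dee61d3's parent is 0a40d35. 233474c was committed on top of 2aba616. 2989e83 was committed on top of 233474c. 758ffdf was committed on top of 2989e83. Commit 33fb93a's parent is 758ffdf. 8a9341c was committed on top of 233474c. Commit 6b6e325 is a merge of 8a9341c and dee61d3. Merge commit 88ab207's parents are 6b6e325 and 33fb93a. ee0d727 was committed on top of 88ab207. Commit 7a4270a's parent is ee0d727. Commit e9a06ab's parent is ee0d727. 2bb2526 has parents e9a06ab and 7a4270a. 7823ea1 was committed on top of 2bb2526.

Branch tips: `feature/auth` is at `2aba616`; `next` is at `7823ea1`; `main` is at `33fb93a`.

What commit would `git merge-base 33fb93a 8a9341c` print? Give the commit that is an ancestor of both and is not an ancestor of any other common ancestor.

233474c

Ancestors of 33fb93a: {0a40d35, 233474c, 2989e83, 2aba616, 33fb93a, 758ffdf}.
Ancestors of 8a9341c: {0a40d35, 233474c, 2aba616, 8a9341c}.
Common ancestors: {0a40d35, 233474c, 2aba616}.
Among these, 233474c is not an ancestor of any other common ancestor — it is the merge base.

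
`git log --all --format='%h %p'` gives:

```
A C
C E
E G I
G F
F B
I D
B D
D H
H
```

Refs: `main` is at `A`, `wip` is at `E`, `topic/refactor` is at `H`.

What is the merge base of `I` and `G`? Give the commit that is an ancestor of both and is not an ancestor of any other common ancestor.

Ancestors of I: {D, H, I}.
Ancestors of G: {B, D, F, G, H}.
Common ancestors: {D, H}.
Among these, D is not an ancestor of any other common ancestor — it is the merge base.

D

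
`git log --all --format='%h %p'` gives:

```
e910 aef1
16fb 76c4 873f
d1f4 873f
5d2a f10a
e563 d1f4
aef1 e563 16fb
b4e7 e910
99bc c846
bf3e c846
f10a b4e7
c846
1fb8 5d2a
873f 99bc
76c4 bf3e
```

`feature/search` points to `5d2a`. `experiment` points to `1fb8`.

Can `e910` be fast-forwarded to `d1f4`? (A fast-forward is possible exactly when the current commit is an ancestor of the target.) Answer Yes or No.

A fast-forward from e910 to d1f4 is possible iff e910 is an ancestor of d1f4.
Ancestors of d1f4: {873f, 99bc, c846, d1f4}.
e910 is not among them, so fast-forward is not possible.

No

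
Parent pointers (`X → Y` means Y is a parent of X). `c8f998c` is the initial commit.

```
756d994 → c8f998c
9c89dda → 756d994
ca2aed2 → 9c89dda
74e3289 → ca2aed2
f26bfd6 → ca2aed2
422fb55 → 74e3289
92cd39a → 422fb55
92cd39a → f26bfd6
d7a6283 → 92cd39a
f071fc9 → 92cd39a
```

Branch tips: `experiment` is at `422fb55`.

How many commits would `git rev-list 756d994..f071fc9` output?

7

Reachable from f071fc9: {422fb55, 74e3289, 756d994, 92cd39a, 9c89dda, c8f998c, ca2aed2, f071fc9, f26bfd6}.
Reachable from 756d994: {756d994, c8f998c}.
In f071fc9's history but not 756d994's: {422fb55, 74e3289, 92cd39a, 9c89dda, ca2aed2, f071fc9, f26bfd6} — 7 commits.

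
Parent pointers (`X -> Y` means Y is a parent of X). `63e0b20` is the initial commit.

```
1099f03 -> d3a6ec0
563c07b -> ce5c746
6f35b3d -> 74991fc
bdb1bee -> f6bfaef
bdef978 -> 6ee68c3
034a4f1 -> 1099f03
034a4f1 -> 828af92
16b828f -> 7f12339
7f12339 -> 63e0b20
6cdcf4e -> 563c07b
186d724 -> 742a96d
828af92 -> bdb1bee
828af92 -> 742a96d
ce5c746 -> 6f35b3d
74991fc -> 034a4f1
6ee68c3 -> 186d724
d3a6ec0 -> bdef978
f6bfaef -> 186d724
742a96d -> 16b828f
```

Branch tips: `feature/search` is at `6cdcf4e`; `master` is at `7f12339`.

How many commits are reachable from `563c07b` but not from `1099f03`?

8

Reachable from 563c07b: {034a4f1, 1099f03, 16b828f, 186d724, 563c07b, 63e0b20, 6ee68c3, 6f35b3d, 742a96d, 74991fc, 7f12339, 828af92, bdb1bee, bdef978, ce5c746, d3a6ec0, f6bfaef}.
Reachable from 1099f03: {1099f03, 16b828f, 186d724, 63e0b20, 6ee68c3, 742a96d, 7f12339, bdef978, d3a6ec0}.
In 563c07b's history but not 1099f03's: {034a4f1, 563c07b, 6f35b3d, 74991fc, 828af92, bdb1bee, ce5c746, f6bfaef} — 8 commits.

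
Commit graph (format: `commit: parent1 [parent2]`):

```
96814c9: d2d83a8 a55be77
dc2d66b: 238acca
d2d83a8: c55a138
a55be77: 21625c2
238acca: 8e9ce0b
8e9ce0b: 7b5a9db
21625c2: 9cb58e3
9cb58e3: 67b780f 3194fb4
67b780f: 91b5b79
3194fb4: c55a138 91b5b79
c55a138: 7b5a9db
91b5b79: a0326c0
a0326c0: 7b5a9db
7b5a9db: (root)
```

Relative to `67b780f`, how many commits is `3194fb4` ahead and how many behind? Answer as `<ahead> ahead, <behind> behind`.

2 ahead, 1 behind

Reachable from 3194fb4: {3194fb4, 7b5a9db, 91b5b79, a0326c0, c55a138}.
Reachable from 67b780f: {67b780f, 7b5a9db, 91b5b79, a0326c0}.
Only in 3194fb4's history (ahead): {3194fb4, c55a138} — 2.
Only in 67b780f's history (behind): {67b780f} — 1.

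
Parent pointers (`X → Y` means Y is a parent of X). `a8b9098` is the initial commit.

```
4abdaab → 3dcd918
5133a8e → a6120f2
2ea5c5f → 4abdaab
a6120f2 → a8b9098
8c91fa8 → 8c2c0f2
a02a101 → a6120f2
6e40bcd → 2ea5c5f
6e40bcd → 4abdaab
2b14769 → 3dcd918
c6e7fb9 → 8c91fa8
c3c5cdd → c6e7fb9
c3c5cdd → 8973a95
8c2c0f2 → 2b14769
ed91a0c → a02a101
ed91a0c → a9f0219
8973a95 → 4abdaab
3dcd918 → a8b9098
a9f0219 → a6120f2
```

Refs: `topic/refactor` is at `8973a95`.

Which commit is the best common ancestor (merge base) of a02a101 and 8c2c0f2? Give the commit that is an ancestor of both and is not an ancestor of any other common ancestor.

a8b9098

Ancestors of a02a101: {a02a101, a6120f2, a8b9098}.
Ancestors of 8c2c0f2: {2b14769, 3dcd918, 8c2c0f2, a8b9098}.
Common ancestors: {a8b9098}.
The only common ancestor is a8b9098, so it is the merge base.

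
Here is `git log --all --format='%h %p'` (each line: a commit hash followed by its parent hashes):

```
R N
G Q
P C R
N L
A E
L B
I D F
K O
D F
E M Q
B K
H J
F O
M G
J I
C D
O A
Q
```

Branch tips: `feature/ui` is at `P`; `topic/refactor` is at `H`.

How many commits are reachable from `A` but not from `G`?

Reachable from A: {A, E, G, M, Q}.
Reachable from G: {G, Q}.
In A's history but not G's: {A, E, M} — 3 commits.

3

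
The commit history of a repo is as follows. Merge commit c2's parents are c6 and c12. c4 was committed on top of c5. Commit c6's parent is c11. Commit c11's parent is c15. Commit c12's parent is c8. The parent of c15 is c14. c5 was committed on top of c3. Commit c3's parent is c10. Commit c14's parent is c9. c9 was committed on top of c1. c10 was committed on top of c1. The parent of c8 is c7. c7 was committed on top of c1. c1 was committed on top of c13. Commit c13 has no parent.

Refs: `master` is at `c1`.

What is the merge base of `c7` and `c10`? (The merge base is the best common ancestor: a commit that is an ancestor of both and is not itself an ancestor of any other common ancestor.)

Ancestors of c7: {c1, c13, c7}.
Ancestors of c10: {c1, c10, c13}.
Common ancestors: {c1, c13}.
Among these, c1 is not an ancestor of any other common ancestor — it is the merge base.

c1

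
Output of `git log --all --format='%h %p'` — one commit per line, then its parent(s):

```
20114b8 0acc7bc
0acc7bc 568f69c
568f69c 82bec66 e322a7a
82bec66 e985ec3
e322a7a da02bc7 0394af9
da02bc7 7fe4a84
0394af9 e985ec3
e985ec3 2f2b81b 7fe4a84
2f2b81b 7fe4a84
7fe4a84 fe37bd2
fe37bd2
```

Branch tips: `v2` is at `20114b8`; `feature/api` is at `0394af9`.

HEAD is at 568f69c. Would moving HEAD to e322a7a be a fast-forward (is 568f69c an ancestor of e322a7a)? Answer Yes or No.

No

A fast-forward from 568f69c to e322a7a is possible iff 568f69c is an ancestor of e322a7a.
Ancestors of e322a7a: {0394af9, 2f2b81b, 7fe4a84, da02bc7, e322a7a, e985ec3, fe37bd2}.
568f69c is not among them, so fast-forward is not possible.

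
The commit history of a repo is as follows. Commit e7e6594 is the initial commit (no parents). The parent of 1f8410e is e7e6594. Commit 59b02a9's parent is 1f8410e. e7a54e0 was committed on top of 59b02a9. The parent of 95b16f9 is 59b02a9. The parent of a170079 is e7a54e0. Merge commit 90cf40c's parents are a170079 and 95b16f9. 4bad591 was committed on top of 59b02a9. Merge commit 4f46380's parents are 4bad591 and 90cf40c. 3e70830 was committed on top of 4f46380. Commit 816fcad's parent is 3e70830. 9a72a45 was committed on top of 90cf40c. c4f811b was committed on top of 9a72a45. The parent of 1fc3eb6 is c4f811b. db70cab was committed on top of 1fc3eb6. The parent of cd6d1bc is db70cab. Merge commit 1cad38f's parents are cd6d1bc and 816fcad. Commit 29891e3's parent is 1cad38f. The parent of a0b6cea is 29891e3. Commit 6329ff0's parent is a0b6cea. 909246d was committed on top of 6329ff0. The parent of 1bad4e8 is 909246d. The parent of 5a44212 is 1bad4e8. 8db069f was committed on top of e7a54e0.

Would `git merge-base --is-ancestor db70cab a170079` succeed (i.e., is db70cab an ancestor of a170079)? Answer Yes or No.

No

Ancestors of a170079: {1f8410e, 59b02a9, a170079, e7a54e0, e7e6594}.
db70cab is not in that set, so it is not an ancestor of a170079.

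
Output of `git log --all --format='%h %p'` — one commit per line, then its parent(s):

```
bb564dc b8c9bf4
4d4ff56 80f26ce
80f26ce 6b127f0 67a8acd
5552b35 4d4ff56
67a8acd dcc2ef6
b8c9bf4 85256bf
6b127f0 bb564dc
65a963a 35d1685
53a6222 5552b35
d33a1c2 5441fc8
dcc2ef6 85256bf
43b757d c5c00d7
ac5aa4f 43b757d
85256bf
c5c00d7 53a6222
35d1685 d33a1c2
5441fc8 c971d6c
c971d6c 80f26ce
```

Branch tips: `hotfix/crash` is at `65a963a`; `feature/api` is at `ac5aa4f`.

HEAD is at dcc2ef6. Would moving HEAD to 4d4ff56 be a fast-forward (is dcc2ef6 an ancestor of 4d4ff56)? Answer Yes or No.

A fast-forward from dcc2ef6 to 4d4ff56 is possible iff dcc2ef6 is an ancestor of 4d4ff56.
Ancestors of 4d4ff56: {4d4ff56, 67a8acd, 6b127f0, 80f26ce, 85256bf, b8c9bf4, bb564dc, dcc2ef6}.
dcc2ef6 is among them, so fast-forward is possible.

Yes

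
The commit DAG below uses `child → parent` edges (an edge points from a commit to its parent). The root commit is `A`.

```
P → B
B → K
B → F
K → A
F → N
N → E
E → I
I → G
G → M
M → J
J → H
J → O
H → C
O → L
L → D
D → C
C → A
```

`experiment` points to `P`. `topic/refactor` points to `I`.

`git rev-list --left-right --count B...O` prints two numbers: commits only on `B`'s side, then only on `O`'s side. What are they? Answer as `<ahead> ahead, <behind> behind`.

10 ahead, 0 behind

Reachable from B: {A, B, C, D, E, F, G, H, I, J, K, L, M, N, O}.
Reachable from O: {A, C, D, L, O}.
Only in B's history (ahead): {B, E, F, G, H, I, J, K, M, N} — 10.
Only in O's history (behind): {} — 0.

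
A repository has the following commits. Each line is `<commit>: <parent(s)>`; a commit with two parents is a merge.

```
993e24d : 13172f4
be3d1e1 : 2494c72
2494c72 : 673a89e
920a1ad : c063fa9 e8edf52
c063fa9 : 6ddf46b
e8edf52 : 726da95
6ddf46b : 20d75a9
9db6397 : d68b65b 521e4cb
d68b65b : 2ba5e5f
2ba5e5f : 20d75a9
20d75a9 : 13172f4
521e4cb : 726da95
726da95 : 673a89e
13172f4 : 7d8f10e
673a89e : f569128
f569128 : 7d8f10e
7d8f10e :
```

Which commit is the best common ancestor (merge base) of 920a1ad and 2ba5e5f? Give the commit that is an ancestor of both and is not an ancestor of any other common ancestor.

Ancestors of 920a1ad: {13172f4, 20d75a9, 673a89e, 6ddf46b, 726da95, 7d8f10e, 920a1ad, c063fa9, e8edf52, f569128}.
Ancestors of 2ba5e5f: {13172f4, 20d75a9, 2ba5e5f, 7d8f10e}.
Common ancestors: {13172f4, 20d75a9, 7d8f10e}.
Among these, 20d75a9 is not an ancestor of any other common ancestor — it is the merge base.

20d75a9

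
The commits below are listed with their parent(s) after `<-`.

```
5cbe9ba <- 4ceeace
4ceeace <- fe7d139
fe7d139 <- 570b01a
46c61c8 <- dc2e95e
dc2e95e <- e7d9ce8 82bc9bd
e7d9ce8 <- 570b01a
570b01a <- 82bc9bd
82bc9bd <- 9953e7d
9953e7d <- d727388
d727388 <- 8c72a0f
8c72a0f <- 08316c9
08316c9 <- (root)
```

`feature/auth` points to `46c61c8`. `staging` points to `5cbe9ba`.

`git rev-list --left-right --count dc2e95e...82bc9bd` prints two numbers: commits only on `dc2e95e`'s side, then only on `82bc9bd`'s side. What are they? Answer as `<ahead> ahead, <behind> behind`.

3 ahead, 0 behind

Reachable from dc2e95e: {08316c9, 570b01a, 82bc9bd, 8c72a0f, 9953e7d, d727388, dc2e95e, e7d9ce8}.
Reachable from 82bc9bd: {08316c9, 82bc9bd, 8c72a0f, 9953e7d, d727388}.
Only in dc2e95e's history (ahead): {570b01a, dc2e95e, e7d9ce8} — 3.
Only in 82bc9bd's history (behind): {} — 0.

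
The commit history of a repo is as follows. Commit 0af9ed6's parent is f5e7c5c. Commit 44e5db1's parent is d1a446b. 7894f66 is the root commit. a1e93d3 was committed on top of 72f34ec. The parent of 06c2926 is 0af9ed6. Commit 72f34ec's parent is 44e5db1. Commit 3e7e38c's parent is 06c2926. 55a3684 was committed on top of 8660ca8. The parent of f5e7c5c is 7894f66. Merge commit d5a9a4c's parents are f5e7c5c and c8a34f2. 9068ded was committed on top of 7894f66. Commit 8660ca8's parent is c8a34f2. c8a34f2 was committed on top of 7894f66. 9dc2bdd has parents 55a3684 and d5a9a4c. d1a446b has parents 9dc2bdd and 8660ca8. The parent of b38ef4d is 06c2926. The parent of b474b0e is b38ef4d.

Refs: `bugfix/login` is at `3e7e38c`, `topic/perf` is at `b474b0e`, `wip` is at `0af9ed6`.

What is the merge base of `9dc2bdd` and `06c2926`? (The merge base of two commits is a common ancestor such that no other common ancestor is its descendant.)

f5e7c5c

Ancestors of 9dc2bdd: {55a3684, 7894f66, 8660ca8, 9dc2bdd, c8a34f2, d5a9a4c, f5e7c5c}.
Ancestors of 06c2926: {06c2926, 0af9ed6, 7894f66, f5e7c5c}.
Common ancestors: {7894f66, f5e7c5c}.
Among these, f5e7c5c is not an ancestor of any other common ancestor — it is the merge base.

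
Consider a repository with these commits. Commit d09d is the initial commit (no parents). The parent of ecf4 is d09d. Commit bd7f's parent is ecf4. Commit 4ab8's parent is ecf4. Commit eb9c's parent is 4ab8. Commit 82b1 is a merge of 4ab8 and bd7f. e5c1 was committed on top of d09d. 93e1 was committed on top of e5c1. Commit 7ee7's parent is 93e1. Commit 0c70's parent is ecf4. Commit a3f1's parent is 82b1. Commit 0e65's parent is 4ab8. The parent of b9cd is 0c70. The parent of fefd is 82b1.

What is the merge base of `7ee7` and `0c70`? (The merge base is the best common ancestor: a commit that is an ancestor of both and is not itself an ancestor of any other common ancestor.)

d09d

Ancestors of 7ee7: {7ee7, 93e1, d09d, e5c1}.
Ancestors of 0c70: {0c70, d09d, ecf4}.
Common ancestors: {d09d}.
The only common ancestor is d09d, so it is the merge base.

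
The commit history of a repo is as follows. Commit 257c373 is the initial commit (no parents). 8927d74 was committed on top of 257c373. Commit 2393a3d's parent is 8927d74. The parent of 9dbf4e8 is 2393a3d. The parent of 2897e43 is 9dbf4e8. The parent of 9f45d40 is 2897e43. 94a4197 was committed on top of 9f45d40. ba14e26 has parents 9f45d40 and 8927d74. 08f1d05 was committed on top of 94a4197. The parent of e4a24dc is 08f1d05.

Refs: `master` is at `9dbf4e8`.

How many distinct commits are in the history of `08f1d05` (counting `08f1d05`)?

8

Walking parent pointers from 08f1d05: reachable set = {08f1d05, 2393a3d, 257c373, 2897e43, 8927d74, 94a4197, 9dbf4e8, 9f45d40}.
That is 8 commits.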